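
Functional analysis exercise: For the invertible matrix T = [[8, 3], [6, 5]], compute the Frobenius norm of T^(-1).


det(T) = 8*5 - 3*6 = 22
T^(-1) = (1/22) * [[5, -3], [-6, 8]] = [[0.2273, -0.1364], [-0.2727, 0.3636]]
||T^(-1)||_F^2 = 0.2273^2 + (-0.1364)^2 + (-0.2727)^2 + 0.3636^2 = 0.2769
||T^(-1)||_F = sqrt(0.2769) = 0.5262

0.5262


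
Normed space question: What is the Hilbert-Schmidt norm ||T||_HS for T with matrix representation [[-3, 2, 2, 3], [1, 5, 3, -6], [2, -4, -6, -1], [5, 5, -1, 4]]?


The Hilbert-Schmidt norm is sqrt(sum of squares of all entries).
Sum of squares = (-3)^2 + 2^2 + 2^2 + 3^2 + 1^2 + 5^2 + 3^2 + (-6)^2 + 2^2 + (-4)^2 + (-6)^2 + (-1)^2 + 5^2 + 5^2 + (-1)^2 + 4^2
= 9 + 4 + 4 + 9 + 1 + 25 + 9 + 36 + 4 + 16 + 36 + 1 + 25 + 25 + 1 + 16 = 221
||T||_HS = sqrt(221) = 14.8661

14.8661


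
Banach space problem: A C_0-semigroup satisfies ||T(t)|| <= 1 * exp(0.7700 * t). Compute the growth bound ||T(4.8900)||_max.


||T(4.8900)|| <= 1 * exp(0.7700 * 4.8900)
= 1 * exp(3.7653)
= 1 * 43.1767
= 43.1767

43.1767


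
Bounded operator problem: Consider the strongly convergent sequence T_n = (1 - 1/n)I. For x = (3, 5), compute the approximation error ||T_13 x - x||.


T_13 x - x = (1 - 1/13)x - x = -x/13
||x|| = sqrt(34) = 5.8310
||T_13 x - x|| = ||x||/13 = 5.8310/13 = 0.4485

0.4485


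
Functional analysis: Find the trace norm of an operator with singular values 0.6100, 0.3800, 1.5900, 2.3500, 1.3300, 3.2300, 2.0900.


The nuclear norm is the sum of all singular values.
||T||_1 = 0.6100 + 0.3800 + 1.5900 + 2.3500 + 1.3300 + 3.2300 + 2.0900
= 11.5800

11.5800


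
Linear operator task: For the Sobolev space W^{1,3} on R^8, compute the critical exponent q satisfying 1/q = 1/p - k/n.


Using the Sobolev embedding formula: 1/q = 1/p - k/n
1/q = 1/3 - 1/8 = 5/24
q = 1/(5/24) = 24/5 = 4.8000

4.8000


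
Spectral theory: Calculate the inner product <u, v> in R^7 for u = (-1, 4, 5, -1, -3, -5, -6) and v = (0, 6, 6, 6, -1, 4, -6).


Computing the standard inner product <u, v> = sum u_i * v_i
= -1*0 + 4*6 + 5*6 + -1*6 + -3*-1 + -5*4 + -6*-6
= 0 + 24 + 30 + -6 + 3 + -20 + 36
= 67

67


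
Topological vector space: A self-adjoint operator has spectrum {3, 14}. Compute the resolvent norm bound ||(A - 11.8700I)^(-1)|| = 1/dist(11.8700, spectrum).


dist(11.8700, {3, 14}) = min(|11.8700 - 3|, |11.8700 - 14|)
= min(8.8700, 2.1300) = 2.1300
Resolvent bound = 1/2.1300 = 0.4695

0.4695


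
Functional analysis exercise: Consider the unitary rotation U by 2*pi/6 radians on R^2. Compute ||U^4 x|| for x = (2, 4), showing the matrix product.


U is a rotation by theta = 2*pi/6
U^4 = rotation by 4*theta = 8*pi/6
cos(8*pi/6) = -0.5000, sin(8*pi/6) = -0.8660
U^4 x = (-0.5000 * 2 - -0.8660 * 4, -0.8660 * 2 + -0.5000 * 4)
= (2.4641, -3.7321)
||U^4 x|| = sqrt(2.4641^2 + (-3.7321)^2) = sqrt(20.0000) = 4.4721

4.4721


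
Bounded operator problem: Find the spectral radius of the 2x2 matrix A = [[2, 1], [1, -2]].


For a 2x2 matrix, eigenvalues satisfy lambda^2 - (trace)*lambda + det = 0
trace = 2 + -2 = 0
det = 2*-2 - 1*1 = -5
discriminant = 0^2 - 4*(-5) = 20
spectral radius = max |eigenvalue| = 2.2361

2.2361


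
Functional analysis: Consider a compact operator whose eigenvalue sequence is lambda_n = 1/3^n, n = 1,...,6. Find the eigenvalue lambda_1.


The eigenvalue formula gives lambda_1 = 1/3^1
= 1/3
= 0.3333

0.3333


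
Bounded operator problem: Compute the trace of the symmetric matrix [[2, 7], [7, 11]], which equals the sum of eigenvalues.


For a self-adjoint (symmetric) matrix, the eigenvalues are real.
The sum of eigenvalues equals the trace of the matrix.
trace = 2 + 11 = 13

13


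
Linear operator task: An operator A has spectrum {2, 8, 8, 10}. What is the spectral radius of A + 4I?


Spectrum of A + 4I = {6, 12, 12, 14}
Spectral radius = max |lambda| over the shifted spectrum
= max(6, 12, 12, 14) = 14

14


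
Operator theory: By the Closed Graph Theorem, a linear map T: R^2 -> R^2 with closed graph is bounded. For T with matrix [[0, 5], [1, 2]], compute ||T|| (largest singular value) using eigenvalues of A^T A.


A^T A = [[1, 2], [2, 29]]
trace(A^T A) = 30, det(A^T A) = 25
discriminant = 30^2 - 4*25 = 800
Largest eigenvalue of A^T A = (trace + sqrt(disc))/2 = 29.1421
||T|| = sqrt(29.1421) = 5.3983

5.3983


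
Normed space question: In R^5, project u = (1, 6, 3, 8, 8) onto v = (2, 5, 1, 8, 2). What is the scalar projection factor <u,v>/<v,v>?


Computing <u,v> = 1*2 + 6*5 + 3*1 + 8*8 + 8*2 = 115
Computing <v,v> = 2^2 + 5^2 + 1^2 + 8^2 + 2^2 = 98
Projection coefficient = 115/98 = 1.1735

1.1735


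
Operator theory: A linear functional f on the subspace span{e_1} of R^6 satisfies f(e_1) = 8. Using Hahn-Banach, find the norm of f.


The norm of f is given by ||f|| = sup_{||x||=1} |f(x)|.
On span{e_1}, ||e_1|| = 1, so ||f|| = |f(e_1)| / ||e_1||
= |8| / 1 = 8.0000

8.0000


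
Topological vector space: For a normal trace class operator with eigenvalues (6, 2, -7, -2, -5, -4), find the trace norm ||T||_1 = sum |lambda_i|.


For a normal operator, singular values equal |eigenvalues|.
Trace norm = sum |lambda_i| = 6 + 2 + 7 + 2 + 5 + 4
= 26

26


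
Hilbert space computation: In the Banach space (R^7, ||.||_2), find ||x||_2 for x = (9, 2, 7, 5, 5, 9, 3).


The l^2 norm = (sum |x_i|^2)^(1/2)
Sum of 2th powers = 81 + 4 + 49 + 25 + 25 + 81 + 9 = 274
||x||_2 = (274)^(1/2) = 16.5529

16.5529


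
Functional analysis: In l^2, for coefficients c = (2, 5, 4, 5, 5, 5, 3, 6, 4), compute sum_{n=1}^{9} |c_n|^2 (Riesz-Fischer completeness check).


sum |c_n|^2 = 2^2 + 5^2 + 4^2 + 5^2 + 5^2 + 5^2 + 3^2 + 6^2 + 4^2
= 4 + 25 + 16 + 25 + 25 + 25 + 9 + 36 + 16
= 181

181


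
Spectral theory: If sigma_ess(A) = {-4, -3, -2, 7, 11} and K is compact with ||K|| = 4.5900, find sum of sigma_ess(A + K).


By Weyl's theorem, the essential spectrum is invariant under compact perturbations.
sigma_ess(A + K) = sigma_ess(A) = {-4, -3, -2, 7, 11}
Sum = -4 + -3 + -2 + 7 + 11 = 9

9


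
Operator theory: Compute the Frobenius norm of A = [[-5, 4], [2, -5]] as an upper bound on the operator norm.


||A||_F^2 = sum a_ij^2
= (-5)^2 + 4^2 + 2^2 + (-5)^2
= 25 + 16 + 4 + 25 = 70
||A||_F = sqrt(70) = 8.3666

8.3666


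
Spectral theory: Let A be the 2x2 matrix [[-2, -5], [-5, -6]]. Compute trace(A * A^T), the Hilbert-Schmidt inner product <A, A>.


trace(A * A^T) = sum of squares of all entries
= (-2)^2 + (-5)^2 + (-5)^2 + (-6)^2
= 4 + 25 + 25 + 36
= 90

90


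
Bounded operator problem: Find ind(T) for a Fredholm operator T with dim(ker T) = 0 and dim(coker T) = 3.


The Fredholm index is defined as ind(T) = dim(ker T) - dim(coker T)
= 0 - 3
= -3

-3


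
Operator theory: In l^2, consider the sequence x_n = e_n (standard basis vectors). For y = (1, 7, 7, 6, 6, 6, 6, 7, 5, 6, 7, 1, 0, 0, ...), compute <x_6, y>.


x_6 = e_6 is the standard basis vector with 1 in position 6.
<x_6, y> = y_6 = 6
As n -> infinity, <x_n, y> -> 0, confirming weak convergence of (x_n) to 0.

6


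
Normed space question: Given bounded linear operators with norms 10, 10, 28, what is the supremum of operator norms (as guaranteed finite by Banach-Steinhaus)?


By the Uniform Boundedness Principle, the supremum of norms is finite.
sup_k ||T_k|| = max(10, 10, 28) = 28

28


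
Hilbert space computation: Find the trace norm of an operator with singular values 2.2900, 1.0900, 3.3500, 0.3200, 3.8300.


The nuclear norm is the sum of all singular values.
||T||_1 = 2.2900 + 1.0900 + 3.3500 + 0.3200 + 3.8300
= 10.8800

10.8800


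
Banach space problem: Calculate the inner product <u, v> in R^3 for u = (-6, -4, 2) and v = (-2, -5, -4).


Computing the standard inner product <u, v> = sum u_i * v_i
= -6*-2 + -4*-5 + 2*-4
= 12 + 20 + -8
= 24

24


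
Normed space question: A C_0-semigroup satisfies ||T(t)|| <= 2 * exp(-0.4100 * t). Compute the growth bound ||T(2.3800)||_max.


||T(2.3800)|| <= 2 * exp(-0.4100 * 2.3800)
= 2 * exp(-0.9758)
= 2 * 0.3769
= 0.7538

0.7538


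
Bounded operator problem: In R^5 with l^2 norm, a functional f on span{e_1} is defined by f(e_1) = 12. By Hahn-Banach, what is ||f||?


The norm of f is given by ||f|| = sup_{||x||=1} |f(x)|.
On span{e_1}, ||e_1|| = 1, so ||f|| = |f(e_1)| / ||e_1||
= |12| / 1 = 12.0000

12.0000


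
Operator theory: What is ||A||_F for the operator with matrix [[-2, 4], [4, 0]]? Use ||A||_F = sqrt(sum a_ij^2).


||A||_F^2 = sum a_ij^2
= (-2)^2 + 4^2 + 4^2 + 0^2
= 4 + 16 + 16 + 0 = 36
||A||_F = sqrt(36) = 6.0000

6.0000


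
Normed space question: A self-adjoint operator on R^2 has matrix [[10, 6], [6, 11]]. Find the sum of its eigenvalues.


For a self-adjoint (symmetric) matrix, the eigenvalues are real.
The sum of eigenvalues equals the trace of the matrix.
trace = 10 + 11 = 21

21


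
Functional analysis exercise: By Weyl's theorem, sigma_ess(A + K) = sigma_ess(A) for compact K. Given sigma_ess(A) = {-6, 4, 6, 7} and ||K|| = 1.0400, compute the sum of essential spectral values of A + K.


By Weyl's theorem, the essential spectrum is invariant under compact perturbations.
sigma_ess(A + K) = sigma_ess(A) = {-6, 4, 6, 7}
Sum = -6 + 4 + 6 + 7 = 11

11


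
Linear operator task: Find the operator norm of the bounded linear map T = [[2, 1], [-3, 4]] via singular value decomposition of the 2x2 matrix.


A^T A = [[13, -10], [-10, 17]]
trace(A^T A) = 30, det(A^T A) = 121
discriminant = 30^2 - 4*121 = 416
Largest eigenvalue of A^T A = (trace + sqrt(disc))/2 = 25.1980
||T|| = sqrt(25.1980) = 5.0198

5.0198


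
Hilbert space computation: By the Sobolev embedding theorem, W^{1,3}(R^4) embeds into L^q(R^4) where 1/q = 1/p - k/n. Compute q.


Using the Sobolev embedding formula: 1/q = 1/p - k/n
1/q = 1/3 - 1/4 = 1/12
q = 1/(1/12) = 12

12.0000


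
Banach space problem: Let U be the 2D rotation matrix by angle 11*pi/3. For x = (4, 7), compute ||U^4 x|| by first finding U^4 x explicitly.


U is a rotation by theta = 11*pi/3
U^4 = rotation by 4*theta = 44*pi/3 = 2*pi/3 (mod 2*pi)
cos(2*pi/3) = -0.5000, sin(2*pi/3) = 0.8660
U^4 x = (-0.5000 * 4 - 0.8660 * 7, 0.8660 * 4 + -0.5000 * 7)
= (-8.0622, -0.0359)
||U^4 x|| = sqrt((-8.0622)^2 + (-0.0359)^2) = sqrt(65.0000) = 8.0623

8.0623


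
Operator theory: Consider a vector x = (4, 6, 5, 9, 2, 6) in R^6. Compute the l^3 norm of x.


The l^3 norm = (sum |x_i|^3)^(1/3)
Sum of 3th powers = 64 + 216 + 125 + 729 + 8 + 216 = 1358
||x||_3 = (1358)^(1/3) = 11.0739

11.0739


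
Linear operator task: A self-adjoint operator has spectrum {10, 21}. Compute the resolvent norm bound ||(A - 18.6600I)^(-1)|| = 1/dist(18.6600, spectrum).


dist(18.6600, {10, 21}) = min(|18.6600 - 10|, |18.6600 - 21|)
= min(8.6600, 2.3400) = 2.3400
Resolvent bound = 1/2.3400 = 0.4274

0.4274


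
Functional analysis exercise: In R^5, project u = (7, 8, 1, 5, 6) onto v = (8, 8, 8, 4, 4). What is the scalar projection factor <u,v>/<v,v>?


Computing <u,v> = 7*8 + 8*8 + 1*8 + 5*4 + 6*4 = 172
Computing <v,v> = 8^2 + 8^2 + 8^2 + 4^2 + 4^2 = 224
Projection coefficient = 172/224 = 0.7679

0.7679


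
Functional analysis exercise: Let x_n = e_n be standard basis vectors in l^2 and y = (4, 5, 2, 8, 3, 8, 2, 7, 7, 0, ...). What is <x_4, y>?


x_4 = e_4 is the standard basis vector with 1 in position 4.
<x_4, y> = y_4 = 8
As n -> infinity, <x_n, y> -> 0, confirming weak convergence of (x_n) to 0.

8


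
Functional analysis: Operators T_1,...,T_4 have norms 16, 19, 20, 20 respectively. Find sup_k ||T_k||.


By the Uniform Boundedness Principle, the supremum of norms is finite.
sup_k ||T_k|| = max(16, 19, 20, 20) = 20

20


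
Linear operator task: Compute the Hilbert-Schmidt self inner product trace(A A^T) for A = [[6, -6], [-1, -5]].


trace(A * A^T) = sum of squares of all entries
= 6^2 + (-6)^2 + (-1)^2 + (-5)^2
= 36 + 36 + 1 + 25
= 98

98


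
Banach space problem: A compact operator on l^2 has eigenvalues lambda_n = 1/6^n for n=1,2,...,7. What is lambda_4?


The eigenvalue formula gives lambda_4 = 1/6^4
= 1/1296
= 7.7160e-04

7.7160e-04


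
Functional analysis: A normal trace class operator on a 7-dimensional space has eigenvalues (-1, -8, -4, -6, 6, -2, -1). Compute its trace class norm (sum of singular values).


For a normal operator, singular values equal |eigenvalues|.
Trace norm = sum |lambda_i| = 1 + 8 + 4 + 6 + 6 + 2 + 1
= 28

28


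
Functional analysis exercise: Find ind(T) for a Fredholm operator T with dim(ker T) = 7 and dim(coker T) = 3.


The Fredholm index is defined as ind(T) = dim(ker T) - dim(coker T)
= 7 - 3
= 4

4


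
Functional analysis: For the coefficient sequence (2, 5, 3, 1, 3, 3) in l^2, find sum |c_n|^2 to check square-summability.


sum |c_n|^2 = 2^2 + 5^2 + 3^2 + 1^2 + 3^2 + 3^2
= 4 + 25 + 9 + 1 + 9 + 9
= 57

57


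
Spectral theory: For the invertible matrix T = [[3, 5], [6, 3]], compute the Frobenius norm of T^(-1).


det(T) = 3*3 - 5*6 = -21
T^(-1) = (1/-21) * [[3, -5], [-6, 3]] = [[-0.1429, 0.2381], [0.2857, -0.1429]]
||T^(-1)||_F^2 = (-0.1429)^2 + 0.2381^2 + 0.2857^2 + (-0.1429)^2 = 0.1791
||T^(-1)||_F = sqrt(0.1791) = 0.4232

0.4232


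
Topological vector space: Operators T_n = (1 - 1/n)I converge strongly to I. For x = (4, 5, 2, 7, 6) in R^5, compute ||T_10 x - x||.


T_10 x - x = (1 - 1/10)x - x = -x/10
||x|| = sqrt(130) = 11.4018
||T_10 x - x|| = ||x||/10 = 11.4018/10 = 1.1402

1.1402


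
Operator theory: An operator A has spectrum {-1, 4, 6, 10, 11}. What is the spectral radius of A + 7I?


Spectrum of A + 7I = {6, 11, 13, 17, 18}
Spectral radius = max |lambda| over the shifted spectrum
= max(6, 11, 13, 17, 18) = 18

18


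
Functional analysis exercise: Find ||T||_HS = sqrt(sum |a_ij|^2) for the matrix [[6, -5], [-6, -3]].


The Hilbert-Schmidt norm is sqrt(sum of squares of all entries).
Sum of squares = 6^2 + (-5)^2 + (-6)^2 + (-3)^2
= 36 + 25 + 36 + 9 = 106
||T||_HS = sqrt(106) = 10.2956

10.2956


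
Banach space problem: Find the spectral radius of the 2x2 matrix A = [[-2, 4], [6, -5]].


For a 2x2 matrix, eigenvalues satisfy lambda^2 - (trace)*lambda + det = 0
trace = -2 + -5 = -7
det = -2*-5 - 4*6 = -14
discriminant = (-7)^2 - 4*(-14) = 105
spectral radius = max |eigenvalue| = 8.6235

8.6235


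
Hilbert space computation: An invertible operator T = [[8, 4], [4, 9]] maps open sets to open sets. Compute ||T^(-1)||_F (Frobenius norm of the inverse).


det(T) = 8*9 - 4*4 = 56
T^(-1) = (1/56) * [[9, -4], [-4, 8]] = [[0.1607, -0.0714], [-0.0714, 0.1429]]
||T^(-1)||_F^2 = 0.1607^2 + (-0.0714)^2 + (-0.0714)^2 + 0.1429^2 = 0.0564
||T^(-1)||_F = sqrt(0.0564) = 0.2376

0.2376


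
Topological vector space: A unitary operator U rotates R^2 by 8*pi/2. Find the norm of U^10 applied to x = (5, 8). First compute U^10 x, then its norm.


U is a rotation by theta = 8*pi/2
U^10 = rotation by 10*theta = 80*pi/2 = 0*pi/2 (mod 2*pi)
cos(0*pi/2) = 1.0000, sin(0*pi/2) = 0.0000
U^10 x = (1.0000 * 5 - 0.0000 * 8, 0.0000 * 5 + 1.0000 * 8)
= (5.0000, 8.0000)
||U^10 x|| = sqrt(5.0000^2 + 8.0000^2) = sqrt(89.0000) = 9.4340

9.4340


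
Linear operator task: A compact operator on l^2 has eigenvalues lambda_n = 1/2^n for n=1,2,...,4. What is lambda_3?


The eigenvalue formula gives lambda_3 = 1/2^3
= 1/8
= 0.1250

0.1250


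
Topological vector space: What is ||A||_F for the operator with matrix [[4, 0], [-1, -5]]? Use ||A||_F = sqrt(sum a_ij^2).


||A||_F^2 = sum a_ij^2
= 4^2 + 0^2 + (-1)^2 + (-5)^2
= 16 + 0 + 1 + 25 = 42
||A||_F = sqrt(42) = 6.4807

6.4807


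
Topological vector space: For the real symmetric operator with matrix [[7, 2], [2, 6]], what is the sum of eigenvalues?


For a self-adjoint (symmetric) matrix, the eigenvalues are real.
The sum of eigenvalues equals the trace of the matrix.
trace = 7 + 6 = 13

13


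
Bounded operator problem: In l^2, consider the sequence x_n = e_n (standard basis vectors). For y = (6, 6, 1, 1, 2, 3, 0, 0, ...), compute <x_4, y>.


x_4 = e_4 is the standard basis vector with 1 in position 4.
<x_4, y> = y_4 = 1
As n -> infinity, <x_n, y> -> 0, confirming weak convergence of (x_n) to 0.

1


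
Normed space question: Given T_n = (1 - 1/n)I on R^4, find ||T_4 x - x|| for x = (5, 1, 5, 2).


T_4 x - x = (1 - 1/4)x - x = -x/4
||x|| = sqrt(55) = 7.4162
||T_4 x - x|| = ||x||/4 = 7.4162/4 = 1.8540

1.8540


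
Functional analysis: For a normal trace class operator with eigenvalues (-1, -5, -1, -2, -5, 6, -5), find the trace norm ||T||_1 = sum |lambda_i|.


For a normal operator, singular values equal |eigenvalues|.
Trace norm = sum |lambda_i| = 1 + 5 + 1 + 2 + 5 + 6 + 5
= 25

25


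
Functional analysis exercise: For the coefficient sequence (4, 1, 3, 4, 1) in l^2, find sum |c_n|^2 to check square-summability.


sum |c_n|^2 = 4^2 + 1^2 + 3^2 + 4^2 + 1^2
= 16 + 1 + 9 + 16 + 1
= 43

43


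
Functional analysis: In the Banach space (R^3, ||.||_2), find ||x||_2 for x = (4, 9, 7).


The l^2 norm = (sum |x_i|^2)^(1/2)
Sum of 2th powers = 16 + 81 + 49 = 146
||x||_2 = (146)^(1/2) = 12.0830

12.0830


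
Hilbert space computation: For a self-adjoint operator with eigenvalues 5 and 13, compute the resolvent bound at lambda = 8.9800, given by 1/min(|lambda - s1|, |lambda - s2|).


dist(8.9800, {5, 13}) = min(|8.9800 - 5|, |8.9800 - 13|)
= min(3.9800, 4.0200) = 3.9800
Resolvent bound = 1/3.9800 = 0.2513

0.2513


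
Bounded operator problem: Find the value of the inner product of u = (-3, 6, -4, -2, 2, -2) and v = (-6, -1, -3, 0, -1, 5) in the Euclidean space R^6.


Computing the standard inner product <u, v> = sum u_i * v_i
= -3*-6 + 6*-1 + -4*-3 + -2*0 + 2*-1 + -2*5
= 18 + -6 + 12 + 0 + -2 + -10
= 12

12


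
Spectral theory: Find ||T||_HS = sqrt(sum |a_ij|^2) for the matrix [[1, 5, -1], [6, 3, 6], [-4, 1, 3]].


The Hilbert-Schmidt norm is sqrt(sum of squares of all entries).
Sum of squares = 1^2 + 5^2 + (-1)^2 + 6^2 + 3^2 + 6^2 + (-4)^2 + 1^2 + 3^2
= 1 + 25 + 1 + 36 + 9 + 36 + 16 + 1 + 9 = 134
||T||_HS = sqrt(134) = 11.5758

11.5758


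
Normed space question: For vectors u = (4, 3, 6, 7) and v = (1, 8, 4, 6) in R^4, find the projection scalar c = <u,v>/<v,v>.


Computing <u,v> = 4*1 + 3*8 + 6*4 + 7*6 = 94
Computing <v,v> = 1^2 + 8^2 + 4^2 + 6^2 = 117
Projection coefficient = 94/117 = 0.8034

0.8034


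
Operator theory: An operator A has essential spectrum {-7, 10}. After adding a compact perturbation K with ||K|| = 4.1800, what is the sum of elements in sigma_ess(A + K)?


By Weyl's theorem, the essential spectrum is invariant under compact perturbations.
sigma_ess(A + K) = sigma_ess(A) = {-7, 10}
Sum = -7 + 10 = 3

3


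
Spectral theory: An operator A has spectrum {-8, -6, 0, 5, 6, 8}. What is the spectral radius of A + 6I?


Spectrum of A + 6I = {-2, 0, 6, 11, 12, 14}
Spectral radius = max |lambda| over the shifted spectrum
= max(2, 0, 6, 11, 12, 14) = 14

14


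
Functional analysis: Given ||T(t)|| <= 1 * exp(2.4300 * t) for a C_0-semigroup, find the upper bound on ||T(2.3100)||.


||T(2.3100)|| <= 1 * exp(2.4300 * 2.3100)
= 1 * exp(5.6133)
= 1 * 274.0471
= 274.0471

274.0471


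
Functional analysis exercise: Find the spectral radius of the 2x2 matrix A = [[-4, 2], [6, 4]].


For a 2x2 matrix, eigenvalues satisfy lambda^2 - (trace)*lambda + det = 0
trace = -4 + 4 = 0
det = -4*4 - 2*6 = -28
discriminant = 0^2 - 4*(-28) = 112
spectral radius = max |eigenvalue| = 5.2915

5.2915


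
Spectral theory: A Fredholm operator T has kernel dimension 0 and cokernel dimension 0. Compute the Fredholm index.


The Fredholm index is defined as ind(T) = dim(ker T) - dim(coker T)
= 0 - 0
= 0

0


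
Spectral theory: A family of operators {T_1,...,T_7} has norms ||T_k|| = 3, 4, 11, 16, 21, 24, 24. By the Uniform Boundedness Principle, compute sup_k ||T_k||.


By the Uniform Boundedness Principle, the supremum of norms is finite.
sup_k ||T_k|| = max(3, 4, 11, 16, 21, 24, 24) = 24

24


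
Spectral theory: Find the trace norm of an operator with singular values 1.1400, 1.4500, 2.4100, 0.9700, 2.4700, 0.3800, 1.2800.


The nuclear norm is the sum of all singular values.
||T||_1 = 1.1400 + 1.4500 + 2.4100 + 0.9700 + 2.4700 + 0.3800 + 1.2800
= 10.1000

10.1000


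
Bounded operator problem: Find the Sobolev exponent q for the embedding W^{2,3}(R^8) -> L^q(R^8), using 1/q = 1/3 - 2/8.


Using the Sobolev embedding formula: 1/q = 1/p - k/n
1/q = 1/3 - 2/8 = 1/12
q = 1/(1/12) = 12

12.0000


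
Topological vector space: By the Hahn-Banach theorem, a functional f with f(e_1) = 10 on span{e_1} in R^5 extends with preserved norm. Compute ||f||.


The norm of f is given by ||f|| = sup_{||x||=1} |f(x)|.
On span{e_1}, ||e_1|| = 1, so ||f|| = |f(e_1)| / ||e_1||
= |10| / 1 = 10.0000

10.0000


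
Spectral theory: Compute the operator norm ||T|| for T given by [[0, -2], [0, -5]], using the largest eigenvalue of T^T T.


A^T A = [[0, 0], [0, 29]]
trace(A^T A) = 29, det(A^T A) = 0
discriminant = 29^2 - 4*0 = 841
Largest eigenvalue of A^T A = (trace + sqrt(disc))/2 = 29.0000
||T|| = sqrt(29.0000) = 5.3852

5.3852


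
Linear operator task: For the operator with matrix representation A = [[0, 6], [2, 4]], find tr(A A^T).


trace(A * A^T) = sum of squares of all entries
= 0^2 + 6^2 + 2^2 + 4^2
= 0 + 36 + 4 + 16
= 56

56


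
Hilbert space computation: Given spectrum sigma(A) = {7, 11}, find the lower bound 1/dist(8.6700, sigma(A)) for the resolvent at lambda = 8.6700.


dist(8.6700, {7, 11}) = min(|8.6700 - 7|, |8.6700 - 11|)
= min(1.6700, 2.3300) = 1.6700
Resolvent bound = 1/1.6700 = 0.5988

0.5988


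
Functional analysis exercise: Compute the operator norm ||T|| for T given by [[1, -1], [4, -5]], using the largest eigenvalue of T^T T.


A^T A = [[17, -21], [-21, 26]]
trace(A^T A) = 43, det(A^T A) = 1
discriminant = 43^2 - 4*1 = 1845
Largest eigenvalue of A^T A = (trace + sqrt(disc))/2 = 42.9767
||T|| = sqrt(42.9767) = 6.5557

6.5557


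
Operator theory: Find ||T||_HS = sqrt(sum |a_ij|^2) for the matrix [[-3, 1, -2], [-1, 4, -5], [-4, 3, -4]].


The Hilbert-Schmidt norm is sqrt(sum of squares of all entries).
Sum of squares = (-3)^2 + 1^2 + (-2)^2 + (-1)^2 + 4^2 + (-5)^2 + (-4)^2 + 3^2 + (-4)^2
= 9 + 1 + 4 + 1 + 16 + 25 + 16 + 9 + 16 = 97
||T||_HS = sqrt(97) = 9.8489

9.8489


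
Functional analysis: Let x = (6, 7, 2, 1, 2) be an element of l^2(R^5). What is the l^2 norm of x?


The l^2 norm = (sum |x_i|^2)^(1/2)
Sum of 2th powers = 36 + 49 + 4 + 1 + 4 = 94
||x||_2 = (94)^(1/2) = 9.6954

9.6954


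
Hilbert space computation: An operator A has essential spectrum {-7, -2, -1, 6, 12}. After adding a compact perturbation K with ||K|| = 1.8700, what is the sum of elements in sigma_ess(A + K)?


By Weyl's theorem, the essential spectrum is invariant under compact perturbations.
sigma_ess(A + K) = sigma_ess(A) = {-7, -2, -1, 6, 12}
Sum = -7 + -2 + -1 + 6 + 12 = 8

8


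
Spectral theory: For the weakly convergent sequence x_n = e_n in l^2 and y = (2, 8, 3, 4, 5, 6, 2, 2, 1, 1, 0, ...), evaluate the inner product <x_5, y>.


x_5 = e_5 is the standard basis vector with 1 in position 5.
<x_5, y> = y_5 = 5
As n -> infinity, <x_n, y> -> 0, confirming weak convergence of (x_n) to 0.

5


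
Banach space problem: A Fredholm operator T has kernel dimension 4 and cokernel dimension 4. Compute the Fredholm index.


The Fredholm index is defined as ind(T) = dim(ker T) - dim(coker T)
= 4 - 4
= 0

0


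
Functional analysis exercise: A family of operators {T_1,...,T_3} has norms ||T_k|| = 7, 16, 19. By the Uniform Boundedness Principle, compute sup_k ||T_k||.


By the Uniform Boundedness Principle, the supremum of norms is finite.
sup_k ||T_k|| = max(7, 16, 19) = 19

19


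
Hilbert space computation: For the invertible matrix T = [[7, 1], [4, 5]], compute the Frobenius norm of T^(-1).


det(T) = 7*5 - 1*4 = 31
T^(-1) = (1/31) * [[5, -1], [-4, 7]] = [[0.1613, -0.0323], [-0.1290, 0.2258]]
||T^(-1)||_F^2 = 0.1613^2 + (-0.0323)^2 + (-0.1290)^2 + 0.2258^2 = 0.0947
||T^(-1)||_F = sqrt(0.0947) = 0.3077

0.3077


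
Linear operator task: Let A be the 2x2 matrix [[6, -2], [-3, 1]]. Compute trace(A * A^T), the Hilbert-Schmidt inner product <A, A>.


trace(A * A^T) = sum of squares of all entries
= 6^2 + (-2)^2 + (-3)^2 + 1^2
= 36 + 4 + 9 + 1
= 50

50


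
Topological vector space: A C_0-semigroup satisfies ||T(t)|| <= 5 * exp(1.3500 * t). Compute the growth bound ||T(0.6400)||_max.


||T(0.6400)|| <= 5 * exp(1.3500 * 0.6400)
= 5 * exp(0.8640)
= 5 * 2.3726
= 11.8632

11.8632


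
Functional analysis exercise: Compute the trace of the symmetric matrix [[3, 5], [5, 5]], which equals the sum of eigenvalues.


For a self-adjoint (symmetric) matrix, the eigenvalues are real.
The sum of eigenvalues equals the trace of the matrix.
trace = 3 + 5 = 8

8


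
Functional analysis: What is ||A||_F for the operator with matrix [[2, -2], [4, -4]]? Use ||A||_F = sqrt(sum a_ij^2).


||A||_F^2 = sum a_ij^2
= 2^2 + (-2)^2 + 4^2 + (-4)^2
= 4 + 4 + 16 + 16 = 40
||A||_F = sqrt(40) = 6.3246

6.3246


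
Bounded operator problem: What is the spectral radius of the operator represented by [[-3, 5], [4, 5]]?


For a 2x2 matrix, eigenvalues satisfy lambda^2 - (trace)*lambda + det = 0
trace = -3 + 5 = 2
det = -3*5 - 5*4 = -35
discriminant = 2^2 - 4*(-35) = 144
spectral radius = max |eigenvalue| = 7.0000

7.0000


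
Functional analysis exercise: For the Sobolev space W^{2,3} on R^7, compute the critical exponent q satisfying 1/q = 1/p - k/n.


Using the Sobolev embedding formula: 1/q = 1/p - k/n
1/q = 1/3 - 2/7 = 1/21
q = 1/(1/21) = 21

21.0000


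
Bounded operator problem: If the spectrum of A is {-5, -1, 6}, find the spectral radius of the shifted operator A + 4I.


Spectrum of A + 4I = {-1, 3, 10}
Spectral radius = max |lambda| over the shifted spectrum
= max(1, 3, 10) = 10

10


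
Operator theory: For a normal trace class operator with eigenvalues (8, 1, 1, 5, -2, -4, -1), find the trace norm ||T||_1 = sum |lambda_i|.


For a normal operator, singular values equal |eigenvalues|.
Trace norm = sum |lambda_i| = 8 + 1 + 1 + 5 + 2 + 4 + 1
= 22

22


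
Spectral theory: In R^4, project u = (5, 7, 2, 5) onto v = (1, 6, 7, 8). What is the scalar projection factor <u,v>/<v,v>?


Computing <u,v> = 5*1 + 7*6 + 2*7 + 5*8 = 101
Computing <v,v> = 1^2 + 6^2 + 7^2 + 8^2 = 150
Projection coefficient = 101/150 = 0.6733

0.6733


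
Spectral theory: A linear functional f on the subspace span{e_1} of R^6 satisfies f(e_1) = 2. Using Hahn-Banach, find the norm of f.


The norm of f is given by ||f|| = sup_{||x||=1} |f(x)|.
On span{e_1}, ||e_1|| = 1, so ||f|| = |f(e_1)| / ||e_1||
= |2| / 1 = 2.0000

2.0000


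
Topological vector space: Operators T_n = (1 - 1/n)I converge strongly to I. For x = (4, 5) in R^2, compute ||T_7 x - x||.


T_7 x - x = (1 - 1/7)x - x = -x/7
||x|| = sqrt(41) = 6.4031
||T_7 x - x|| = ||x||/7 = 6.4031/7 = 0.9147

0.9147


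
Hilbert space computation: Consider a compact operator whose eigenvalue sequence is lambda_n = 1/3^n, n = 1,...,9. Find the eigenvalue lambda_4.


The eigenvalue formula gives lambda_4 = 1/3^4
= 1/81
= 0.0123

0.0123


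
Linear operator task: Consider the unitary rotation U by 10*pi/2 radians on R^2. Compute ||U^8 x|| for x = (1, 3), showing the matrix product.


U is a rotation by theta = 10*pi/2
U^8 = rotation by 8*theta = 80*pi/2 = 0*pi/2 (mod 2*pi)
cos(0*pi/2) = 1.0000, sin(0*pi/2) = 0.0000
U^8 x = (1.0000 * 1 - 0.0000 * 3, 0.0000 * 1 + 1.0000 * 3)
= (1.0000, 3.0000)
||U^8 x|| = sqrt(1.0000^2 + 3.0000^2) = sqrt(10.0000) = 3.1623

3.1623


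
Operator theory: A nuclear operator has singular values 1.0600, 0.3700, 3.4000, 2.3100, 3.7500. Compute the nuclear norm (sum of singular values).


The nuclear norm is the sum of all singular values.
||T||_1 = 1.0600 + 0.3700 + 3.4000 + 2.3100 + 3.7500
= 10.8900

10.8900


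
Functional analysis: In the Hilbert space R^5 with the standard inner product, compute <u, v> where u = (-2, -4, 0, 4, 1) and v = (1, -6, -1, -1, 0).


Computing the standard inner product <u, v> = sum u_i * v_i
= -2*1 + -4*-6 + 0*-1 + 4*-1 + 1*0
= -2 + 24 + 0 + -4 + 0
= 18

18


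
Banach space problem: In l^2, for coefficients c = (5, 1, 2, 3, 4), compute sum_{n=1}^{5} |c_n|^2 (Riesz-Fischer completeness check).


sum |c_n|^2 = 5^2 + 1^2 + 2^2 + 3^2 + 4^2
= 25 + 1 + 4 + 9 + 16
= 55

55


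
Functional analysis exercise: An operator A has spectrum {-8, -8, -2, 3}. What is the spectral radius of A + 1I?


Spectrum of A + 1I = {-7, -7, -1, 4}
Spectral radius = max |lambda| over the shifted spectrum
= max(7, 7, 1, 4) = 7

7


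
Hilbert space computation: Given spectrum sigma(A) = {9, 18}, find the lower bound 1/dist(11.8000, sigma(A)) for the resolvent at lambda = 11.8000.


dist(11.8000, {9, 18}) = min(|11.8000 - 9|, |11.8000 - 18|)
= min(2.8000, 6.2000) = 2.8000
Resolvent bound = 1/2.8000 = 0.3571

0.3571


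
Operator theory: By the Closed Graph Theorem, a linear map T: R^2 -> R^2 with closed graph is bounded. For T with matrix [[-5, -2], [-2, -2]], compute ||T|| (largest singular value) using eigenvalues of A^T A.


A^T A = [[29, 14], [14, 8]]
trace(A^T A) = 37, det(A^T A) = 36
discriminant = 37^2 - 4*36 = 1225
Largest eigenvalue of A^T A = (trace + sqrt(disc))/2 = 36.0000
||T|| = sqrt(36.0000) = 6.0000

6.0000


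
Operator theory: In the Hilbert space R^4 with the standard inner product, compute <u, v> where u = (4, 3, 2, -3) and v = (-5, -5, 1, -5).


Computing the standard inner product <u, v> = sum u_i * v_i
= 4*-5 + 3*-5 + 2*1 + -3*-5
= -20 + -15 + 2 + 15
= -18

-18


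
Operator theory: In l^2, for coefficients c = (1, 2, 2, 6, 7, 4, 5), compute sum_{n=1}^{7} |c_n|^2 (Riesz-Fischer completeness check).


sum |c_n|^2 = 1^2 + 2^2 + 2^2 + 6^2 + 7^2 + 4^2 + 5^2
= 1 + 4 + 4 + 36 + 49 + 16 + 25
= 135

135


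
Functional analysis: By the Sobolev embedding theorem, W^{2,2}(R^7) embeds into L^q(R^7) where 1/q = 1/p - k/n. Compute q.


Using the Sobolev embedding formula: 1/q = 1/p - k/n
1/q = 1/2 - 2/7 = 3/14
q = 1/(3/14) = 14/3 = 4.6667

4.6667


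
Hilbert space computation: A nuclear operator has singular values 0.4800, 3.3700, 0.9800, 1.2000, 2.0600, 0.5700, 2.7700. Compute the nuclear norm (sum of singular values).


The nuclear norm is the sum of all singular values.
||T||_1 = 0.4800 + 3.3700 + 0.9800 + 1.2000 + 2.0600 + 0.5700 + 2.7700
= 11.4300

11.4300


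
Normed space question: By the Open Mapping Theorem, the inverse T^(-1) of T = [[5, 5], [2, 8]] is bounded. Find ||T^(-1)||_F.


det(T) = 5*8 - 5*2 = 30
T^(-1) = (1/30) * [[8, -5], [-2, 5]] = [[0.2667, -0.1667], [-0.0667, 0.1667]]
||T^(-1)||_F^2 = 0.2667^2 + (-0.1667)^2 + (-0.0667)^2 + 0.1667^2 = 0.1311
||T^(-1)||_F = sqrt(0.1311) = 0.3621

0.3621


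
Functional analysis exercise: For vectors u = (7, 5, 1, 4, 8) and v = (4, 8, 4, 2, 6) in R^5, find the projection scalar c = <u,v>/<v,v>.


Computing <u,v> = 7*4 + 5*8 + 1*4 + 4*2 + 8*6 = 128
Computing <v,v> = 4^2 + 8^2 + 4^2 + 2^2 + 6^2 = 136
Projection coefficient = 128/136 = 0.9412

0.9412


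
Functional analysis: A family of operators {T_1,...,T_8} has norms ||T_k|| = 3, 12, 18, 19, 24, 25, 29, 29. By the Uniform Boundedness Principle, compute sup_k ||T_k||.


By the Uniform Boundedness Principle, the supremum of norms is finite.
sup_k ||T_k|| = max(3, 12, 18, 19, 24, 25, 29, 29) = 29

29


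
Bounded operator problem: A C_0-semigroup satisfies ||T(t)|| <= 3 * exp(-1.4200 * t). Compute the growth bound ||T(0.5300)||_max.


||T(0.5300)|| <= 3 * exp(-1.4200 * 0.5300)
= 3 * exp(-0.7526)
= 3 * 0.4711
= 1.4134

1.4134


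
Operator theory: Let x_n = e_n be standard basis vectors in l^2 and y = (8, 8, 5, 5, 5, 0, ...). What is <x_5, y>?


x_5 = e_5 is the standard basis vector with 1 in position 5.
<x_5, y> = y_5 = 5
As n -> infinity, <x_n, y> -> 0, confirming weak convergence of (x_n) to 0.

5


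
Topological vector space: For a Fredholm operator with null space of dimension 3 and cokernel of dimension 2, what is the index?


The Fredholm index is defined as ind(T) = dim(ker T) - dim(coker T)
= 3 - 2
= 1

1


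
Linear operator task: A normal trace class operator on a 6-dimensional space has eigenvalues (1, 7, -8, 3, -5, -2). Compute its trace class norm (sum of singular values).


For a normal operator, singular values equal |eigenvalues|.
Trace norm = sum |lambda_i| = 1 + 7 + 8 + 3 + 5 + 2
= 26

26


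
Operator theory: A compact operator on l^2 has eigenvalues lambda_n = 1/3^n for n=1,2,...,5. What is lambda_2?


The eigenvalue formula gives lambda_2 = 1/3^2
= 1/9
= 0.1111

0.1111


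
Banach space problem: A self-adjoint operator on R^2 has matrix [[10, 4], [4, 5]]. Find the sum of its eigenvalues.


For a self-adjoint (symmetric) matrix, the eigenvalues are real.
The sum of eigenvalues equals the trace of the matrix.
trace = 10 + 5 = 15

15


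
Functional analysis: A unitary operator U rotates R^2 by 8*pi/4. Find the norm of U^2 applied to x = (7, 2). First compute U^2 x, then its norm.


U is a rotation by theta = 8*pi/4
U^2 = rotation by 2*theta = 16*pi/4 = 0*pi/4 (mod 2*pi)
cos(0*pi/4) = 1.0000, sin(0*pi/4) = 0.0000
U^2 x = (1.0000 * 7 - 0.0000 * 2, 0.0000 * 7 + 1.0000 * 2)
= (7.0000, 2.0000)
||U^2 x|| = sqrt(7.0000^2 + 2.0000^2) = sqrt(53.0000) = 7.2801

7.2801


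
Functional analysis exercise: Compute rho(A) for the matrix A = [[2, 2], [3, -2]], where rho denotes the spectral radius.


For a 2x2 matrix, eigenvalues satisfy lambda^2 - (trace)*lambda + det = 0
trace = 2 + -2 = 0
det = 2*-2 - 2*3 = -10
discriminant = 0^2 - 4*(-10) = 40
spectral radius = max |eigenvalue| = 3.1623

3.1623


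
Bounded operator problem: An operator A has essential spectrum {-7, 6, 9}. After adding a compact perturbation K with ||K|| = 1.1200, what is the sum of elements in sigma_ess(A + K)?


By Weyl's theorem, the essential spectrum is invariant under compact perturbations.
sigma_ess(A + K) = sigma_ess(A) = {-7, 6, 9}
Sum = -7 + 6 + 9 = 8

8


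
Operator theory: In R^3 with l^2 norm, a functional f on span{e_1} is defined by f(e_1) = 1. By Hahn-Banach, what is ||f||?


The norm of f is given by ||f|| = sup_{||x||=1} |f(x)|.
On span{e_1}, ||e_1|| = 1, so ||f|| = |f(e_1)| / ||e_1||
= |1| / 1 = 1.0000

1.0000


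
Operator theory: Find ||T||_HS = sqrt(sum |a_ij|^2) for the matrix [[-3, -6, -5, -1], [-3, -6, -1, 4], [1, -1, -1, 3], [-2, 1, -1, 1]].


The Hilbert-Schmidt norm is sqrt(sum of squares of all entries).
Sum of squares = (-3)^2 + (-6)^2 + (-5)^2 + (-1)^2 + (-3)^2 + (-6)^2 + (-1)^2 + 4^2 + 1^2 + (-1)^2 + (-1)^2 + 3^2 + (-2)^2 + 1^2 + (-1)^2 + 1^2
= 9 + 36 + 25 + 1 + 9 + 36 + 1 + 16 + 1 + 1 + 1 + 9 + 4 + 1 + 1 + 1 = 152
||T||_HS = sqrt(152) = 12.3288

12.3288


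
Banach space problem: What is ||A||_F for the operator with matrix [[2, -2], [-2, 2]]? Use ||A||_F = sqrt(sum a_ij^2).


||A||_F^2 = sum a_ij^2
= 2^2 + (-2)^2 + (-2)^2 + 2^2
= 4 + 4 + 4 + 4 = 16
||A||_F = sqrt(16) = 4.0000

4.0000


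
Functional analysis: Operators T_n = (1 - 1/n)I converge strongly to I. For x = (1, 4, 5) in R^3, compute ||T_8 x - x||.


T_8 x - x = (1 - 1/8)x - x = -x/8
||x|| = sqrt(42) = 6.4807
||T_8 x - x|| = ||x||/8 = 6.4807/8 = 0.8101

0.8101


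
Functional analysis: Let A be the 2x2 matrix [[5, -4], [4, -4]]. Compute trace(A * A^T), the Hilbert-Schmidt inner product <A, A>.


trace(A * A^T) = sum of squares of all entries
= 5^2 + (-4)^2 + 4^2 + (-4)^2
= 25 + 16 + 16 + 16
= 73

73


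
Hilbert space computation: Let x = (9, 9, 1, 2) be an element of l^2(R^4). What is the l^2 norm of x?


The l^2 norm = (sum |x_i|^2)^(1/2)
Sum of 2th powers = 81 + 81 + 1 + 4 = 167
||x||_2 = (167)^(1/2) = 12.9228

12.9228


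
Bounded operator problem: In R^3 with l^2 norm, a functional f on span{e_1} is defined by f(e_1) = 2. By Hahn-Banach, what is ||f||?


The norm of f is given by ||f|| = sup_{||x||=1} |f(x)|.
On span{e_1}, ||e_1|| = 1, so ||f|| = |f(e_1)| / ||e_1||
= |2| / 1 = 2.0000

2.0000


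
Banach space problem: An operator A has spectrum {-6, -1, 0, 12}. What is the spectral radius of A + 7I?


Spectrum of A + 7I = {1, 6, 7, 19}
Spectral radius = max |lambda| over the shifted spectrum
= max(1, 6, 7, 19) = 19

19


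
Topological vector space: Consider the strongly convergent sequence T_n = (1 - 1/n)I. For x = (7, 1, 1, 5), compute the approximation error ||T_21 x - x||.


T_21 x - x = (1 - 1/21)x - x = -x/21
||x|| = sqrt(76) = 8.7178
||T_21 x - x|| = ||x||/21 = 8.7178/21 = 0.4151

0.4151


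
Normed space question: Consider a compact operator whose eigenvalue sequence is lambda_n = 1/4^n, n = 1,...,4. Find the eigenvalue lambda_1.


The eigenvalue formula gives lambda_1 = 1/4^1
= 1/4
= 0.2500

0.2500


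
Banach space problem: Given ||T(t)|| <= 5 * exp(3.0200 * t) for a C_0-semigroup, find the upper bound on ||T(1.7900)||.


||T(1.7900)|| <= 5 * exp(3.0200 * 1.7900)
= 5 * exp(5.4058)
= 5 * 222.6943
= 1113.4715

1113.4715


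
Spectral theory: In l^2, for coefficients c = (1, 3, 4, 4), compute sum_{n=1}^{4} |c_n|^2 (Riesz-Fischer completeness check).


sum |c_n|^2 = 1^2 + 3^2 + 4^2 + 4^2
= 1 + 9 + 16 + 16
= 42

42


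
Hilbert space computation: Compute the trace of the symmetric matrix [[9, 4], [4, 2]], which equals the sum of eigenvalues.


For a self-adjoint (symmetric) matrix, the eigenvalues are real.
The sum of eigenvalues equals the trace of the matrix.
trace = 9 + 2 = 11

11


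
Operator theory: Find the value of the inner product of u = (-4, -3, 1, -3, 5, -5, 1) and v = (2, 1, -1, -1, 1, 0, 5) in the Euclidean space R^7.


Computing the standard inner product <u, v> = sum u_i * v_i
= -4*2 + -3*1 + 1*-1 + -3*-1 + 5*1 + -5*0 + 1*5
= -8 + -3 + -1 + 3 + 5 + 0 + 5
= 1

1


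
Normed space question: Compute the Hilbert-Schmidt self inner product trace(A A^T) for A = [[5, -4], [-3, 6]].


trace(A * A^T) = sum of squares of all entries
= 5^2 + (-4)^2 + (-3)^2 + 6^2
= 25 + 16 + 9 + 36
= 86

86


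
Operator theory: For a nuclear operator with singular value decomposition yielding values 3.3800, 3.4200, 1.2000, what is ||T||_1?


The nuclear norm is the sum of all singular values.
||T||_1 = 3.3800 + 3.4200 + 1.2000
= 8.0000

8.0000


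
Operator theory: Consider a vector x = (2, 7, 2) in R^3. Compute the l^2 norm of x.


The l^2 norm = (sum |x_i|^2)^(1/2)
Sum of 2th powers = 4 + 49 + 4 = 57
||x||_2 = (57)^(1/2) = 7.5498

7.5498


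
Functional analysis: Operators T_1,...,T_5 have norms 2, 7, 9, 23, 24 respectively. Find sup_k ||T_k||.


By the Uniform Boundedness Principle, the supremum of norms is finite.
sup_k ||T_k|| = max(2, 7, 9, 23, 24) = 24

24


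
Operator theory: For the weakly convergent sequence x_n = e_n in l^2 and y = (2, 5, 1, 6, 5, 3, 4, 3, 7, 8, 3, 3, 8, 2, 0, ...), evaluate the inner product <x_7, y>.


x_7 = e_7 is the standard basis vector with 1 in position 7.
<x_7, y> = y_7 = 4
As n -> infinity, <x_n, y> -> 0, confirming weak convergence of (x_n) to 0.

4


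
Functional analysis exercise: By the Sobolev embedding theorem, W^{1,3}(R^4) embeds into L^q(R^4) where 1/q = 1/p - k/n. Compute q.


Using the Sobolev embedding formula: 1/q = 1/p - k/n
1/q = 1/3 - 1/4 = 1/12
q = 1/(1/12) = 12

12.0000


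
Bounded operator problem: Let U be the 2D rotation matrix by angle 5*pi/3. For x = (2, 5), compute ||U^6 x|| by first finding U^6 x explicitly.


U is a rotation by theta = 5*pi/3
U^6 = rotation by 6*theta = 30*pi/3 = 0*pi/3 (mod 2*pi)
cos(0*pi/3) = 1.0000, sin(0*pi/3) = 0.0000
U^6 x = (1.0000 * 2 - 0.0000 * 5, 0.0000 * 2 + 1.0000 * 5)
= (2.0000, 5.0000)
||U^6 x|| = sqrt(2.0000^2 + 5.0000^2) = sqrt(29.0000) = 5.3852

5.3852
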